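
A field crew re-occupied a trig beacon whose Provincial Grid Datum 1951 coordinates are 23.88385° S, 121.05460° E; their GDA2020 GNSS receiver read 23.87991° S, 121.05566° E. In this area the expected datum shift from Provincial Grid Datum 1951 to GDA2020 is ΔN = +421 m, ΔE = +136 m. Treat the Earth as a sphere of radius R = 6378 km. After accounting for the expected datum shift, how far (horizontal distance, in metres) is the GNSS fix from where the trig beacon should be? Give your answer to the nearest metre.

Observed coordinate differences: Δφ = +0.00394°, Δλ = +0.00106°.
Converting to metres (1° lat = 111317 m, cos φ = 0.914368): observed ΔN = 438.6 m, observed ΔE = 107.9 m.
Subtracting the expected shift leaves a residual of 438.6 − (421) = 17.6 m north and 107.9 − (136) = -28.1 m east.
Residual distance = √(17.6² + (-28.1)²) = 33.2 m.

33 m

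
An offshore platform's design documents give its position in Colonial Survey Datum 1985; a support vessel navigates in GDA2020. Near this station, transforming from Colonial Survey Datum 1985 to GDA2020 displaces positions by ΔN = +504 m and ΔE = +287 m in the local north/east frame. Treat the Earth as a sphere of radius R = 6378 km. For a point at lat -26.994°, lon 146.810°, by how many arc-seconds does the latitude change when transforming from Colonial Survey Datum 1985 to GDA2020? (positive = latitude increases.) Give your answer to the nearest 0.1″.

Δφ = 16.3″

On a sphere of radius R, 1 rad of latitude = R, so Δφ = ΔN / R = 504.0 / 6378000 = 7.9022e-05 rad = 16.299″.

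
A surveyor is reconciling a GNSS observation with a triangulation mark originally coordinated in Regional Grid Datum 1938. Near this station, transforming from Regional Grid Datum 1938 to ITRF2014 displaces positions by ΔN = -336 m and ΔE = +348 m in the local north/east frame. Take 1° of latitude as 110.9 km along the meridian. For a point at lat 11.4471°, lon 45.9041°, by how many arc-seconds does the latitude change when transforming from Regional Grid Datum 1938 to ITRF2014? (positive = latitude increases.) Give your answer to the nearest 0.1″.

1° of latitude = 110.9 km, so Δφ = -336.0 / 110900 = -0.0030298° = -10.907″.

Δφ = -10.9″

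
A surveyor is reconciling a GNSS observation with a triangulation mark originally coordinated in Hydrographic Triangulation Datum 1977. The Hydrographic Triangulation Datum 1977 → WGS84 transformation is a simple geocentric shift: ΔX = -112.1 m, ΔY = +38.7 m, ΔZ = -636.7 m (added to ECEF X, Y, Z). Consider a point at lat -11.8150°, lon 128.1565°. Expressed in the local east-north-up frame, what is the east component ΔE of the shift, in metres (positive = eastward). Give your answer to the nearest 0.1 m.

At φ = -11.8150°, λ = 128.1565°: sin φ = -0.204752, cos φ = 0.978814, sin λ = 0.786326, cos λ = -0.617812.
ΔE = −sin λ·ΔX + cos λ·ΔY = −(0.786326)·(-112.1) + (-0.617812)·(38.7) = 64.24 m.

ΔE = 64.2 m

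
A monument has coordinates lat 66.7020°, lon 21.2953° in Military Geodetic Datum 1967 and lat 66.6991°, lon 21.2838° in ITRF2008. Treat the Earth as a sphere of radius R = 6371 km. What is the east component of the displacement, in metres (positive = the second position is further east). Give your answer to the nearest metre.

Δφ = 66.6991° − 66.7020° = -0.0029°; Δλ = 21.2838° − 21.2953° = -0.0115°.
1° along a meridian = πR/180 = 111195 m.
ΔN = Δφ × 111195 = -322.5 m; ΔE = Δλ × 111195 × cos(66.7020°) = -0.0115 × 111195 × 0.395513 = -505.8 m.

ΔE = -506 m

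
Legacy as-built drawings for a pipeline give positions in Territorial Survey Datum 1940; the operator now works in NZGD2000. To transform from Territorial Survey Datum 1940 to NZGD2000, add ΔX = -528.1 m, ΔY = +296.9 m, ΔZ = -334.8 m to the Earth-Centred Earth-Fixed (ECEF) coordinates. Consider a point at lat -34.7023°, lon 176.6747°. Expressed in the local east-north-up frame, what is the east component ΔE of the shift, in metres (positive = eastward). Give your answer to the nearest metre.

ΔE = -266 m

At φ = -34.7023°, λ = 176.6747°: sin φ = -0.569313, cos φ = 0.822121, sin λ = 0.058005, cos λ = -0.998316.
ΔE = −sin λ·ΔX + cos λ·ΔY = −(0.058005)·(-528.1) + (-0.998316)·(296.9) = -265.77 m.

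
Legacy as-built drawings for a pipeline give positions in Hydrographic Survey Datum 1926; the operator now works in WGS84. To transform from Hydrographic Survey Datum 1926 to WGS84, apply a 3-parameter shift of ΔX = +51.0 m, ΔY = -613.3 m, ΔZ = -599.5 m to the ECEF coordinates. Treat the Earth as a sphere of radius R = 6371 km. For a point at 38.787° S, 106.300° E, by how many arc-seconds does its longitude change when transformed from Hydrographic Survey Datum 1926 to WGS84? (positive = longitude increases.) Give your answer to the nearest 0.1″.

sin φ = -0.626427, cos φ = 0.779480, sin λ = 0.959805, cos λ = -0.280667.
East component: ΔE = −sin λ·ΔX + cos λ·ΔY = −(0.959805)(51.0) + (-0.280667)(-613.3) = 123.18 m.
1° of latitude spans πR/180 = 111195 m; at latitude φ, 1° of longitude spans that × cos φ = 86674.2 m, so Δλ = 123.18 / 86674.2 × 3600 = 5.116″.

Δλ = 5.1″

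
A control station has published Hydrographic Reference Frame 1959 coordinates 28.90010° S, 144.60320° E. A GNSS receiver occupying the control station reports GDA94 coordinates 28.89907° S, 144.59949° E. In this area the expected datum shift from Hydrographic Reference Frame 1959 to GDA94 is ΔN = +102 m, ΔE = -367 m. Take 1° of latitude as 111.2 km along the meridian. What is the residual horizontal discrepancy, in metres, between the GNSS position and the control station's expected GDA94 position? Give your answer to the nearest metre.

Observed coordinate differences: Δφ = +0.00103°, Δλ = -0.00371°.
Converting to metres (1° lat = 111200 m, cos φ = 0.875464): observed ΔN = 114.5 m, observed ΔE = -361.2 m.
Subtracting the expected shift leaves a residual of 114.5 − (102) = 12.5 m north and -361.2 − (-367) = 5.8 m east.
Residual distance = √(12.5² + 5.8²) = 13.8 m.

14 m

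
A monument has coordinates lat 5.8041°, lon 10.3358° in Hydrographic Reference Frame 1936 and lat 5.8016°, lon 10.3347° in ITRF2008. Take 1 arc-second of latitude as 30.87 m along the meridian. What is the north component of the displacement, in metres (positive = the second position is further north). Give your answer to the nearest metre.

Δφ = 5.8016° − 5.8041° = -0.0025°; Δλ = 10.3347° − 10.3358° = -0.0011°.
1° of latitude = 3600 × 30.87 = 111132 m.
ΔN = Δφ × 111132 = -277.8 m; ΔE = Δλ × 111132 × cos(5.8041°) = -0.0011 × 111132 × 0.994873 = -121.6 m.

ΔN = -278 m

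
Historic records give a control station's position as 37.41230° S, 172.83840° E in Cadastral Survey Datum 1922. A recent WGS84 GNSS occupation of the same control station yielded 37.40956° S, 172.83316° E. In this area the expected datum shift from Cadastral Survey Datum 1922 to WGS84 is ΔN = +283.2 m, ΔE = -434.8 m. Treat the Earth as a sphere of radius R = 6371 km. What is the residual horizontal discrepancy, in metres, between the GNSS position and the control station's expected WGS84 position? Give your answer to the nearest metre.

35 m

Observed coordinate differences: Δφ = +0.00274°, Δλ = -0.00524°.
Converting to metres (1° lat = 111195 m, cos φ = 0.794284): observed ΔN = 304.7 m, observed ΔE = -462.8 m.
Subtracting the expected shift leaves a residual of 304.7 − (283.2) = 21.5 m north and -462.8 − (-434.8) = -28.0 m east.
Residual distance = √(21.5² + (-28.0)²) = 35.3 m.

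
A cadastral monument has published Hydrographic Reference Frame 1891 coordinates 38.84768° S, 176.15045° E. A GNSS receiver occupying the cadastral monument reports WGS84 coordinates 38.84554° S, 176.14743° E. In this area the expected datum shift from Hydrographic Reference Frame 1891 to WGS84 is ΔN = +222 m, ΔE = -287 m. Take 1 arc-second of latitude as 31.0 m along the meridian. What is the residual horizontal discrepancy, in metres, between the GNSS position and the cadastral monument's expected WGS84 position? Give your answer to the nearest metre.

Observed coordinate differences: Δφ = +0.00214°, Δλ = -0.00302°.
Converting to metres (1° lat = 111600 m, cos φ = 0.778816): observed ΔN = 238.8 m, observed ΔE = -262.5 m.
Subtracting the expected shift leaves a residual of 238.8 − (222) = 16.8 m north and -262.5 − (-287) = 24.5 m east.
Residual distance = √(16.8² + 24.5²) = 29.7 m.

30 m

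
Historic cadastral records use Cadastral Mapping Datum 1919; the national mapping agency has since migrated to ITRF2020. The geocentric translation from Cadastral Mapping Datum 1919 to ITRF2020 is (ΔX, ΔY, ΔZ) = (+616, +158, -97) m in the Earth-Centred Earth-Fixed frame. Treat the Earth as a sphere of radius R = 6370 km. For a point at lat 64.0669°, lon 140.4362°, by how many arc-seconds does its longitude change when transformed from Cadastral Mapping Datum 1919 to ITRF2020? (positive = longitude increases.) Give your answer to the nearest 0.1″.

sin φ = 0.899305, cos φ = 0.437321, sin λ = 0.636937, cos λ = -0.770916.
East component: ΔE = −sin λ·ΔX + cos λ·ΔY = −(0.636937)(616) + (-0.770916)(158) = -514.16 m.
1° of latitude spans πR/180 = 111177 m; at latitude φ, 1° of longitude spans that × cos φ = 48620.3 m, so Δλ = -514.16 / 48620.3 × 3600 = -38.070″.

Δλ = -38.1″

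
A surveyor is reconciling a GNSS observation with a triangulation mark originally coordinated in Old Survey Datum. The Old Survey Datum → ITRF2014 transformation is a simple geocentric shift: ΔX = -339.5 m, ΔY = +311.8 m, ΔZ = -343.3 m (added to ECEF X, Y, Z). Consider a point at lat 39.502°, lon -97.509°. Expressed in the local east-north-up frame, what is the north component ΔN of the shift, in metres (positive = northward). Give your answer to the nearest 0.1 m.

ΔN = -96.5 m

The local north axis is (−sin φ cos λ, −sin φ sin λ, cos φ), giving ΔN = -28.222 + 196.637 − 264.891 = -96.48 m.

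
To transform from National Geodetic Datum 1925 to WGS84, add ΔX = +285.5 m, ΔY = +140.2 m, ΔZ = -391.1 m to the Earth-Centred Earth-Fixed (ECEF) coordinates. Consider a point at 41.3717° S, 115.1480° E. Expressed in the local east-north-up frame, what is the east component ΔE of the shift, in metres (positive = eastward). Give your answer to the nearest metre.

ΔE = -318 m

The local east axis at (φ, λ) is (−sin λ, cos λ, 0), so ΔE = −sin(115.1480°)·285.5 + cos(115.1480°)·140.2 = -318.02 m.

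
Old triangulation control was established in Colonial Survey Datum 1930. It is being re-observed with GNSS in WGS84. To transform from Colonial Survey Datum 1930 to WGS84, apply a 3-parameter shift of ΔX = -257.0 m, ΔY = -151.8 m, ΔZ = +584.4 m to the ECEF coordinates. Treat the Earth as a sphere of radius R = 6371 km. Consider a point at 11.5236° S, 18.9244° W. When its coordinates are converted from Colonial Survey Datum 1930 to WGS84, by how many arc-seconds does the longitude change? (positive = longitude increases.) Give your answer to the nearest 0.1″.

Δλ = -7.5″

sin φ = -0.199772, cos φ = 0.979843, sin λ = -0.324320, cos λ = 0.945947.
East component: ΔE = −sin λ·ΔX + cos λ·ΔY = −(-0.324320)(-257.0) + (0.945947)(-151.8) = -226.95 m.
1° of latitude spans πR/180 = 111195 m; at latitude φ, 1° of longitude spans that × cos φ = 108953.5 m, so Δλ = -226.95 / 108953.5 × 3600 = -7.499″.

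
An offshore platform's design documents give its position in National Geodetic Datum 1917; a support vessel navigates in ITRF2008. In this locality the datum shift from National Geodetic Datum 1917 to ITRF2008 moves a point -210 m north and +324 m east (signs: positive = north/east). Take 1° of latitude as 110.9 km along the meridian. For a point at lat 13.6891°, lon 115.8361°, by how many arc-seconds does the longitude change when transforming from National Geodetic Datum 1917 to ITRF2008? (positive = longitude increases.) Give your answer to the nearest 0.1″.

Δλ = 10.8″

At latitude 13.6891°, cos φ = 0.971594.
1° of longitude at this latitude = 110.9 × cos φ = 107.75 km, so Δλ = 324.0 / 107749.8 = 0.0030070° = 10.825″.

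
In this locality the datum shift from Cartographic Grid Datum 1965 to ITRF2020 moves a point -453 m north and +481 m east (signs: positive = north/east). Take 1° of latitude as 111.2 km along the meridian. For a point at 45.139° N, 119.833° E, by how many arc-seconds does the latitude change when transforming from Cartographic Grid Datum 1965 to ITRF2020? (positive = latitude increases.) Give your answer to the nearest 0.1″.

1° of latitude = 111.2 km, so Δφ = -453.0 / 111200 = -0.0040737° = -14.665″.

Δφ = -14.7″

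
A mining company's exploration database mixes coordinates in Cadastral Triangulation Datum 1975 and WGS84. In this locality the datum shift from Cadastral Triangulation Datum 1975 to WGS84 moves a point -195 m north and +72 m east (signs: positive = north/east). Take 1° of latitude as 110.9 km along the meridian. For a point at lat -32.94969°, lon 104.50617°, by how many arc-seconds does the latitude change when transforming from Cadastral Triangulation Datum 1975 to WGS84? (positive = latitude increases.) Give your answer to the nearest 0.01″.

Δφ = -6.33″

1° of latitude = 110.9 km, so Δφ = -195.0 / 110900 = -0.0017583° = -6.330″.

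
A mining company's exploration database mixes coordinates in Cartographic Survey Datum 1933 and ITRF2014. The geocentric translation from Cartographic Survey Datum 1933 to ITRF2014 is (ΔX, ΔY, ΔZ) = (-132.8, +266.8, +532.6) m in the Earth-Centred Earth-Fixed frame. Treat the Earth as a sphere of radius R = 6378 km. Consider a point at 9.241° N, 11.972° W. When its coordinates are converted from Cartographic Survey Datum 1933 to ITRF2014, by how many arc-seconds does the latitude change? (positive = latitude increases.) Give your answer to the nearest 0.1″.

sin φ = 0.160588, cos φ = 0.987022, sin λ = -0.207434, cos λ = 0.978249.
North component: ΔN = −sin φ cos λ·ΔX − sin φ sin λ·ΔY + cos φ·ΔZ = −(0.160588)(0.978249)(-132.8) − (0.160588)(-0.207434)(266.8) + (0.987022)(532.6) = 555.44 m.
1° of latitude spans πR/180 = 111317 m, so Δφ = 555.44 / 111317 × 3600 = 17.963″.

Δφ = 18.0″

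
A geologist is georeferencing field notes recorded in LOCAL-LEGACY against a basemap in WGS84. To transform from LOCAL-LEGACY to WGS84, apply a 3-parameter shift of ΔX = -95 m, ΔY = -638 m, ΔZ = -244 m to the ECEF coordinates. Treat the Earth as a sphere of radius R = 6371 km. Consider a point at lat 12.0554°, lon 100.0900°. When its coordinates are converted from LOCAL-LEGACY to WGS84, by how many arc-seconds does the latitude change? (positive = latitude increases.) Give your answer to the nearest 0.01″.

Δφ = -3.59″

sin φ = 0.208857, cos φ = 0.977946, sin λ = 0.984534, cos λ = -0.175195.
North component: ΔN = −sin φ cos λ·ΔX − sin φ sin λ·ΔY + cos φ·ΔZ = −(0.208857)(-0.175195)(-95) − (0.208857)(0.984534)(-638) + (0.977946)(-244) = -110.90 m.
1° of latitude spans πR/180 = 111195 m, so Δφ = -110.90 / 111195 × 3600 = -3.591″.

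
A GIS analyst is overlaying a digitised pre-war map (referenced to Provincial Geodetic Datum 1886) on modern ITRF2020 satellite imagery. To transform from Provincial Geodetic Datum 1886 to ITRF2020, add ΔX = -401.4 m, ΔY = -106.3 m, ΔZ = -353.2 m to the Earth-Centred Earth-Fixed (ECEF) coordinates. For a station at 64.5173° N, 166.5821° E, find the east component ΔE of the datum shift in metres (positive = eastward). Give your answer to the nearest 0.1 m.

ΔE = 196.5 m

The local east axis at (φ, λ) is (−sin λ, cos λ, 0), so ΔE = −sin(166.5821°)·(-401.4) + cos(166.5821°)·(-106.3) = 196.54 m.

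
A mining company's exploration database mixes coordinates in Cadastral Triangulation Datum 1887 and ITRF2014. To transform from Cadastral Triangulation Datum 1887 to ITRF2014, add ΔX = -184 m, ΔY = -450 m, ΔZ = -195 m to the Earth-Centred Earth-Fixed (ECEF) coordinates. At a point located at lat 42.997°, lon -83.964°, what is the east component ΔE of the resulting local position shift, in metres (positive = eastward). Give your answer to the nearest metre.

The local east axis at (φ, λ) is (−sin λ, cos λ, 0), so ΔE = −sin(-83.964°)·(-184) + cos(-83.964°)·(-450) = -230.30 m.

ΔE = -230 m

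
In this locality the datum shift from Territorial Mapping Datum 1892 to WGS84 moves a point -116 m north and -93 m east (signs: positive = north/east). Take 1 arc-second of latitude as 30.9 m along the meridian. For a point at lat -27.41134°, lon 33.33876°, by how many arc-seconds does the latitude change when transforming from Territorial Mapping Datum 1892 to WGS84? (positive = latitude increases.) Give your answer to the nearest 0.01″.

Δφ = -3.75″

1″ of latitude = 30.90 m, so Δφ = -116.0 / 30.90 = -3.754″.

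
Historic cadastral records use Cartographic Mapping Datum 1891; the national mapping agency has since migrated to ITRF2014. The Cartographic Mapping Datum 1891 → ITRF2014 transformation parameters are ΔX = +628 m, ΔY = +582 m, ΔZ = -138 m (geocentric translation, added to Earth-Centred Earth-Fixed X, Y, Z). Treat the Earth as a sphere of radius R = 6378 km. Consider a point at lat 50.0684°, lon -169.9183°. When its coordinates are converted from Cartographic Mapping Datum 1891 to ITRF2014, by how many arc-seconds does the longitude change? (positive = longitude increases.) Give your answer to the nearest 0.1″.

Δλ = -23.3″

sin φ = 0.766811, cos φ = 0.641873, sin λ = -0.175052, cos λ = -0.984559.
East component: ΔE = −sin λ·ΔX + cos λ·ΔY = −(-0.175052)(628) + (-0.984559)(582) = -463.08 m.
1° of latitude spans πR/180 = 111317 m; at latitude φ, 1° of longitude spans that × cos φ = 71451.4 m, so Δλ = -463.08 / 71451.4 × 3600 = -23.332″.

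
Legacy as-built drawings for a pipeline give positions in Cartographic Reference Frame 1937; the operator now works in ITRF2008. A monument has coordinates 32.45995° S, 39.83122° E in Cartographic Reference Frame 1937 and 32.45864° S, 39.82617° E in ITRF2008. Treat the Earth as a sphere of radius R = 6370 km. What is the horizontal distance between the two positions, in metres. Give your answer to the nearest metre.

496 m

Δφ = -32.45864° − -32.45995° = +0.00131°; Δλ = 39.82617° − 39.83122° = -0.00505°.
1° along a meridian = πR/180 = 111177 m.
ΔN = Δφ × 111177 = 145.6 m; ΔE = Δλ × 111177 × cos(-32.45995°) = -0.00505 × 111177 × 0.843767 = -473.7 m.
Distance = √(ΔE² + ΔN²) = √((-473.7)² + 145.6²) = 495.6 m.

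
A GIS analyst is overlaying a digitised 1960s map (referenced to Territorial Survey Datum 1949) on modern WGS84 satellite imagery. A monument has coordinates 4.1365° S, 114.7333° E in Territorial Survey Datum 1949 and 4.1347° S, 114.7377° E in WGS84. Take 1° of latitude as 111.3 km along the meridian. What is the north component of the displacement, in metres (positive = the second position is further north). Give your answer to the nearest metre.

Δφ = -4.1347° − -4.1365° = +0.0018°; Δλ = 114.7377° − 114.7333° = +0.0044°.
ΔN = Δφ × 111300 = 200.3 m; ΔE = Δλ × 111300 × cos(-4.1365°) = +0.0044 × 111300 × 0.997395 = 488.4 m.

ΔN = 200 m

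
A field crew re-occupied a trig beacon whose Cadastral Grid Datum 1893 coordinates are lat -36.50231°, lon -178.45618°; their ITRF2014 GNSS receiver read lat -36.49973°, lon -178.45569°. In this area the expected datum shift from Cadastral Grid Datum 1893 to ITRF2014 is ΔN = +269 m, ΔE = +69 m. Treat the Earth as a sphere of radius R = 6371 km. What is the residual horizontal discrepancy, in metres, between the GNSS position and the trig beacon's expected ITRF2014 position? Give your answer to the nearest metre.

Observed coordinate differences: Δφ = +0.00258°, Δλ = +0.00049°.
Converting to metres (1° lat = 111195 m, cos φ = 0.803833): observed ΔN = 286.9 m, observed ΔE = 43.8 m.
Subtracting the expected shift leaves a residual of 286.9 − (269) = 17.9 m north and 43.8 − (69) = -25.2 m east.
Residual distance = √(17.9² + (-25.2)²) = 30.9 m.

31 m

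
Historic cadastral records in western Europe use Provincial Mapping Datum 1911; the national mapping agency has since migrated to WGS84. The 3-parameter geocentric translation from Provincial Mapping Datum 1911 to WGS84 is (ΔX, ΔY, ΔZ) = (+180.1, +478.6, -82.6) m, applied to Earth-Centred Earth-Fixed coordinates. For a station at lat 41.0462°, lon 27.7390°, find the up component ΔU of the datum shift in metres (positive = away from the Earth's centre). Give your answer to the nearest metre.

ΔU = 234 m

The local up (radial) axis is (cos φ cos λ, cos φ sin λ, sin φ), giving ΔU = 120.218 + 168.003 − 54.241 = 233.98 m.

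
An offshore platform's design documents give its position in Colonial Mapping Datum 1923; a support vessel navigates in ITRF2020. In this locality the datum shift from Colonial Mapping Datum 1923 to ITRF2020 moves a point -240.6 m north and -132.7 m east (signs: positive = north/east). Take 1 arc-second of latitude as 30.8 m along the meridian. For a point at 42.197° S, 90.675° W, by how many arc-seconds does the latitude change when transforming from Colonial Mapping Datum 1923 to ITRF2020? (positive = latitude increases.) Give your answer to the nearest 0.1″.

1″ of latitude = 30.80 m, so Δφ = -240.6 / 30.80 = -7.812″.

Δφ = -7.8″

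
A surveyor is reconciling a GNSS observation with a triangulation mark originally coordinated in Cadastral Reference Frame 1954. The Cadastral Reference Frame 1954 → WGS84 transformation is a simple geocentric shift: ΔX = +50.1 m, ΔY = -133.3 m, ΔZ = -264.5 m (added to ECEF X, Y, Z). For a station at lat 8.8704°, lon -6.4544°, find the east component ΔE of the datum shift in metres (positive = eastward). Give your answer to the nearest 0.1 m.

The local east axis at (φ, λ) is (−sin λ, cos λ, 0), so ΔE = −sin(-6.4544°)·50.1 + cos(-6.4544°)·(-133.3) = -126.82 m.

ΔE = -126.8 m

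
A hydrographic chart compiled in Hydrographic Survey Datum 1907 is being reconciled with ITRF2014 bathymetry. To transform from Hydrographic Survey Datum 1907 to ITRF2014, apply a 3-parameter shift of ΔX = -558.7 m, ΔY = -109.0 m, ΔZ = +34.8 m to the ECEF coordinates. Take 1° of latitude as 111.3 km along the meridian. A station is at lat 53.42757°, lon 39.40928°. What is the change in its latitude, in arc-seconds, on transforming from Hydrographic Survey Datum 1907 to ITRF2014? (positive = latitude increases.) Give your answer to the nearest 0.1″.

Δφ = 13.7″

sin φ = 0.803104, cos φ = 0.595839, sin λ = 0.634856, cos λ = 0.772631.
North component: ΔN = −sin φ cos λ·ΔX − sin φ sin λ·ΔY + cos φ·ΔZ = −(0.803104)(0.772631)(-558.7) − (0.803104)(0.634856)(-109.0) + (0.595839)(34.8) = 422.98 m.
1° of latitude spans 111300 m, so Δφ = 422.98 / 111300 × 3600 = 13.681″.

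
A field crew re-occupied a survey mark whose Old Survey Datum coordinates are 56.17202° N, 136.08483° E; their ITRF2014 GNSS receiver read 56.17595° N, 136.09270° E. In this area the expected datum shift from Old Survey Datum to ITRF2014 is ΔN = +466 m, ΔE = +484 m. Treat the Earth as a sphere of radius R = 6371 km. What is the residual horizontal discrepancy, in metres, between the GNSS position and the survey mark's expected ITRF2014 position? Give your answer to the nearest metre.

Observed coordinate differences: Δφ = +0.00393°, Δλ = +0.00787°.
Converting to metres (1° lat = 111195 m, cos φ = 0.556701): observed ΔN = 437.0 m, observed ΔE = 487.2 m.
Subtracting the expected shift leaves a residual of 437.0 − (466) = -29.0 m north and 487.2 − (484) = 3.2 m east.
Residual distance = √((-29.0)² + 3.2²) = 29.2 m.

29 m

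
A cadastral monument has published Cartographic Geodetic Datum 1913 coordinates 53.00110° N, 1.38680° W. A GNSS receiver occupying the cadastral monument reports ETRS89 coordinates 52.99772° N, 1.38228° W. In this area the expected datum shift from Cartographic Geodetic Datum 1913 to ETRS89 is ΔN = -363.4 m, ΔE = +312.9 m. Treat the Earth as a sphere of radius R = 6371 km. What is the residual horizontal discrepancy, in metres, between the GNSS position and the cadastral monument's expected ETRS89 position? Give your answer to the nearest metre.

16 m

Observed coordinate differences: Δφ = -0.00338°, Δλ = +0.00452°.
Converting to metres (1° lat = 111195 m, cos φ = 0.601800): observed ΔN = -375.8 m, observed ΔE = 302.5 m.
Subtracting the expected shift leaves a residual of -375.8 − (-363.4) = -12.4 m north and 302.5 − (312.9) = -10.4 m east.
Residual distance = √((-12.4)² + (-10.4)²) = 16.2 m.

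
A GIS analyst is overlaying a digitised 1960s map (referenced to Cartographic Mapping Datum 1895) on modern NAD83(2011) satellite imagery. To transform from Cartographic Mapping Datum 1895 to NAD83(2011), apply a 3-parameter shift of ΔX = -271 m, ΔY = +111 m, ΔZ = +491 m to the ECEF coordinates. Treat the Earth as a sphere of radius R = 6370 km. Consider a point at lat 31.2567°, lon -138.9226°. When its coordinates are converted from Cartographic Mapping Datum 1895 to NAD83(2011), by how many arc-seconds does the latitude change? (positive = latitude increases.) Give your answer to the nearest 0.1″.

sin φ = 0.518873, cos φ = 0.854851, sin λ = -0.657078, cos λ = -0.753823.
North component: ΔN = −sin φ cos λ·ΔX − sin φ sin λ·ΔY + cos φ·ΔZ = −(0.518873)(-0.753823)(-271) − (0.518873)(-0.657078)(111) + (0.854851)(491) = 351.58 m.
1° of latitude spans πR/180 = 111177 m, so Δφ = 351.58 / 111177 × 3600 = 11.384″.

Δφ = 11.4″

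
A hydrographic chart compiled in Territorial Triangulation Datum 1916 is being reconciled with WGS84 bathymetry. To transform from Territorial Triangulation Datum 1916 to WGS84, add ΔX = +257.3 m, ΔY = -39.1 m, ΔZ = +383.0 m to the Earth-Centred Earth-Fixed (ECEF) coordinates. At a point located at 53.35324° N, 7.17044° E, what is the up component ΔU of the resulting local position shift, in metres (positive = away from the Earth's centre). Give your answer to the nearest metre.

ΔU = 457 m

At φ = 53.35324°, λ = 7.17044°: sin φ = 0.802331, cos φ = 0.596880, sin λ = 0.124821, cos λ = 0.992179.
ΔU = cos φ cos λ·ΔX + cos φ sin λ·ΔY + sin φ·ΔZ = (0.596880)(0.992179)(257.3) + (0.596880)(0.124821)(-39.1) + (0.802331)(383.0) = 456.76 m.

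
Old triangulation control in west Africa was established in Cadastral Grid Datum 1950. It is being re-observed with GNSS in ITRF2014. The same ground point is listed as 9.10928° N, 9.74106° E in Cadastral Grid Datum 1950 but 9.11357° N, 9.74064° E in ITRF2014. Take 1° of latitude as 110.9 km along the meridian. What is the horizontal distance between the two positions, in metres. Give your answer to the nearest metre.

478 m

Δφ = 9.11357° − 9.10928° = +0.00429°; Δλ = 9.74064° − 9.74106° = -0.00042°.
ΔN = Δφ × 110900 = 475.8 m; ΔE = Δλ × 110900 × cos(9.10928°) = -0.00042 × 110900 × 0.987388 = -46.0 m.
Distance = √(ΔE² + ΔN²) = √((-46.0)² + 475.8²) = 478.0 m.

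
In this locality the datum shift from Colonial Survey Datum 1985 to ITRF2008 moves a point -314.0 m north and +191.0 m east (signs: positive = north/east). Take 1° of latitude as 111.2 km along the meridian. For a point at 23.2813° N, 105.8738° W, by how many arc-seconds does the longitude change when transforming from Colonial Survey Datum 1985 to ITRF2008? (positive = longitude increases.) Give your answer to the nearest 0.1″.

Δλ = 6.7″

At latitude 23.2813°, cos φ = 0.918575.
1° of longitude at this latitude = 111.2 × cos φ = 102.15 km, so Δλ = 191.0 / 102145.6 = 0.0018699° = 6.732″.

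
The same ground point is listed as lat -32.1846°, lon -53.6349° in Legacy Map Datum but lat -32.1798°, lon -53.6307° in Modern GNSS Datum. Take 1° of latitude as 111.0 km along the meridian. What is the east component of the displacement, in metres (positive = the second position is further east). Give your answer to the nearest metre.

ΔE = 395 m

Δφ = -32.1798° − -32.1846° = +0.0048°; Δλ = -53.6307° − -53.6349° = +0.0042°.
ΔN = Δφ × 111000 = 532.8 m; ΔE = Δλ × 111000 × cos(-32.1846°) = +0.0042 × 111000 × 0.846336 = 394.6 m.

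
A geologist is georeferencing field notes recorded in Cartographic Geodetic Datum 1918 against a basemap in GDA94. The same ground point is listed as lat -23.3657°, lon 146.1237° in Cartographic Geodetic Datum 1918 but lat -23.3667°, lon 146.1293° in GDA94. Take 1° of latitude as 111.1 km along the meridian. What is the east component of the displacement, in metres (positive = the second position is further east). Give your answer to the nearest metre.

Δφ = -23.3667° − -23.3657° = -0.0010°; Δλ = 146.1293° − 146.1237° = +0.0056°.
ΔN = Δφ × 111100 = -111.1 m; ΔE = Δλ × 111100 × cos(-23.3657°) = +0.0056 × 111100 × 0.917992 = 571.1 m.

ΔE = 571 m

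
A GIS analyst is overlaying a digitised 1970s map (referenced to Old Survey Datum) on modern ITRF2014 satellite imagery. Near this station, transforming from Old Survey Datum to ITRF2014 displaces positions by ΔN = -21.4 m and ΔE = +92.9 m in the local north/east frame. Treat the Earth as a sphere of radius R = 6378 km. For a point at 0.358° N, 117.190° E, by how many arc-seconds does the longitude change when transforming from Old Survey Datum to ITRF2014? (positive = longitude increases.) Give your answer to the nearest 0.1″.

Δλ = 3.0″

At latitude 0.358°, cos φ = 0.999980.
One radian of longitude at latitude φ spans R cos φ, so Δλ = ΔE / (R cos φ) = 92.9 / (6378000 × 0.999980) = 1.4566e-05 rad = 3.004″.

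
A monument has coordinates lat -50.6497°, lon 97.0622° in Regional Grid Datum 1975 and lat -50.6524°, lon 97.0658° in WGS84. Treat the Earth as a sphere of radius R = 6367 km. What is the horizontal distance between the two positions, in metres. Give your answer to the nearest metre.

393 m

Δφ = -50.6524° − -50.6497° = -0.0027°; Δλ = 97.0658° − 97.0622° = +0.0036°.
1° along a meridian = πR/180 = 111125 m.
ΔN = Δφ × 111125 = -300.0 m; ΔE = Δλ × 111125 × cos(-50.6497°) = +0.0036 × 111125 × 0.634060 = 253.7 m.
Distance = √(ΔE² + ΔN²) = √(253.7² + (-300.0)²) = 392.9 m.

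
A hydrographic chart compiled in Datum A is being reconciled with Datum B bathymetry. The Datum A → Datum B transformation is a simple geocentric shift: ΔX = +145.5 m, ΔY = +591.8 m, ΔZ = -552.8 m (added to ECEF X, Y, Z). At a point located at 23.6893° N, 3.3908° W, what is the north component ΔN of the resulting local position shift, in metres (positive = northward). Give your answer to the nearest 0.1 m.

The local north axis is (−sin φ cos λ, −sin φ sin λ, cos φ), giving ΔN = -58.356 + 14.063 − 506.220 = -550.51 m.

ΔN = -550.5 m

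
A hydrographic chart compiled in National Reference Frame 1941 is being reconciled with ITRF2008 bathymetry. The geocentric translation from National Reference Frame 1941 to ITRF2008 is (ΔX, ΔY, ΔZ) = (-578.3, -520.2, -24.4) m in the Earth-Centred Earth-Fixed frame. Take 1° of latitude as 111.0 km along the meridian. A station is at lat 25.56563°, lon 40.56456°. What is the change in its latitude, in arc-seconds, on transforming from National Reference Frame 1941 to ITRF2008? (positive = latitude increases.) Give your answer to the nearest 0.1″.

sin φ = 0.431545, cos φ = 0.902092, sin λ = 0.650304, cos λ = 0.759674.
North component: ΔN = −sin φ cos λ·ΔX − sin φ sin λ·ΔY + cos φ·ΔZ = −(0.431545)(0.759674)(-578.3) − (0.431545)(0.650304)(-520.2) + (0.902092)(-24.4) = 313.56 m.
1° of latitude spans 111000 m, so Δφ = 313.56 / 111000 × 3600 = 10.170″.

Δφ = 10.2″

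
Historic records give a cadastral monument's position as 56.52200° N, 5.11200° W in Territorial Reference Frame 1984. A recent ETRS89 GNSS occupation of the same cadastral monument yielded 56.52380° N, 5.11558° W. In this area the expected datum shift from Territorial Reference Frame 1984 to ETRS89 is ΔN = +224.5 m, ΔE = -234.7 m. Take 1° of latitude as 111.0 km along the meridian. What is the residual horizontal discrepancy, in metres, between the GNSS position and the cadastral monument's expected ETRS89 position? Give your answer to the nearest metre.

Observed coordinate differences: Δφ = +0.00180°, Δλ = -0.00358°.
Converting to metres (1° lat = 111000 m, cos φ = 0.551617): observed ΔN = 199.8 m, observed ΔE = -219.2 m.
Subtracting the expected shift leaves a residual of 199.8 − (224.5) = -24.7 m north and -219.2 − (-234.7) = 15.5 m east.
Residual distance = √((-24.7)² + 15.5²) = 29.2 m.

29 m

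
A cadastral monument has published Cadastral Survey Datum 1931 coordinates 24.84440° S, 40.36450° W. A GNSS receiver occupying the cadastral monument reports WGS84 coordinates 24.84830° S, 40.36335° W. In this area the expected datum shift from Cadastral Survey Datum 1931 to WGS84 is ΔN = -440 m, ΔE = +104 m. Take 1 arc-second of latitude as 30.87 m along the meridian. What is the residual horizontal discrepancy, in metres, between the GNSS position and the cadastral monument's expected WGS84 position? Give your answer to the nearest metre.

Observed coordinate differences: Δφ = -0.00390°, Δλ = +0.00115°.
Converting to metres (1° lat = 111132 m, cos φ = 0.907452): observed ΔN = -433.4 m, observed ΔE = 116.0 m.
Subtracting the expected shift leaves a residual of -433.4 − (-440) = 6.6 m north and 116.0 − (104) = 12.0 m east.
Residual distance = √(6.6² + 12.0²) = 13.7 m.

14 m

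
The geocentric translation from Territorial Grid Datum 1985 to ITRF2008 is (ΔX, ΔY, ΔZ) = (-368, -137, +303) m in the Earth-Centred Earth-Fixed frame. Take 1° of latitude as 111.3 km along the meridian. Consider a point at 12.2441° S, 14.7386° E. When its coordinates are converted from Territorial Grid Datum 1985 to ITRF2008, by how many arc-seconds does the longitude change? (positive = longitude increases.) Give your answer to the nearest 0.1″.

sin φ = -0.212077, cos φ = 0.977253, sin λ = 0.254410, cos λ = 0.967097.
East component: ΔE = −sin λ·ΔX + cos λ·ΔY = −(0.254410)(-368) + (0.967097)(-137) = -38.87 m.
1° of latitude spans 111300 m; at latitude φ, 1° of longitude spans that × cos φ = 108768.3 m, so Δλ = -38.87 / 108768.3 × 3600 = -1.286″.

Δλ = -1.3″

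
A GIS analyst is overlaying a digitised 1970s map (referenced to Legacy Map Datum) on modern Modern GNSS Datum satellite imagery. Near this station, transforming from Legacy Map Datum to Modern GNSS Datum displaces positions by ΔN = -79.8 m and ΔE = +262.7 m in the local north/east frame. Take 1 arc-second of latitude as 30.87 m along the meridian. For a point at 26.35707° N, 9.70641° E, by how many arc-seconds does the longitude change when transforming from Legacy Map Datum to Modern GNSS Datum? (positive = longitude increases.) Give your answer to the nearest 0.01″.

Δλ = 9.50″

At latitude 26.35707°, cos φ = 0.896045.
1″ of longitude at this latitude = 30.87 × cos φ = 27.6609 m, so Δλ = 262.7 / 27.6609 = 9.497″.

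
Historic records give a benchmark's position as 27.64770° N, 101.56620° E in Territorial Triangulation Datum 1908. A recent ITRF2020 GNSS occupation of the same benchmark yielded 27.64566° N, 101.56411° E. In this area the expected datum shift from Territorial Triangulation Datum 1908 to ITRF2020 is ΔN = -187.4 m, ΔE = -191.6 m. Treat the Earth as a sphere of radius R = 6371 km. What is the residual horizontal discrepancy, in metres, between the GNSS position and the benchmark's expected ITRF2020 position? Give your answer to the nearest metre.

42 m

Observed coordinate differences: Δφ = -0.00204°, Δλ = -0.00209°.
Converting to metres (1° lat = 111195 m, cos φ = 0.885818): observed ΔN = -226.8 m, observed ΔE = -205.9 m.
Subtracting the expected shift leaves a residual of -226.8 − (-187.4) = -39.4 m north and -205.9 − (-191.6) = -14.3 m east.
Residual distance = √((-39.4)² + (-14.3)²) = 41.9 m.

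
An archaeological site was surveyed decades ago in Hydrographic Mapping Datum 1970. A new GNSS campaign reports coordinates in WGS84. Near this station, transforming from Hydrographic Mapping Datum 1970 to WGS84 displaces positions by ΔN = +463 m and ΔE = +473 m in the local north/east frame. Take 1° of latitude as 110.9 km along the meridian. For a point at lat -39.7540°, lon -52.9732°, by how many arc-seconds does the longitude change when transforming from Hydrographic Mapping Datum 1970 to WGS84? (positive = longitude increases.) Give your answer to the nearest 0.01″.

At latitude -39.7540°, cos φ = 0.768797.
1° of longitude at this latitude = 110.9 × cos φ = 85.26 km, so Δλ = 473.0 / 85259.6 = 0.0055478° = 19.972″.

Δλ = 19.97″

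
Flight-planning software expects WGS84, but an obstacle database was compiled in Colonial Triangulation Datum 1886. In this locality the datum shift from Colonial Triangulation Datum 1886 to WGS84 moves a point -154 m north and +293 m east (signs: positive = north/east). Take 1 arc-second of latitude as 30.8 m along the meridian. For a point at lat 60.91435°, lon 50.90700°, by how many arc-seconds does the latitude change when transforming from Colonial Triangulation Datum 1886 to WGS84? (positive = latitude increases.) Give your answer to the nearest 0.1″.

Δφ = -5.0″

1″ of latitude = 30.80 m, so Δφ = -154.0 / 30.80 = -5.000″.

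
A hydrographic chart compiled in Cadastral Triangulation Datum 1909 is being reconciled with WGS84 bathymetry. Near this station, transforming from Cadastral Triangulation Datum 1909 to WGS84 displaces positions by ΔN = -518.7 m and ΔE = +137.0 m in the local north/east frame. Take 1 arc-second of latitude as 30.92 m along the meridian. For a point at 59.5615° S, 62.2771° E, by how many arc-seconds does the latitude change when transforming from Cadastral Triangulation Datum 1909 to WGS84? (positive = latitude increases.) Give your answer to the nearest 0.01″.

Δφ = -16.78″

1″ of latitude = 30.92 m, so Δφ = -518.7 / 30.92 = -16.776″.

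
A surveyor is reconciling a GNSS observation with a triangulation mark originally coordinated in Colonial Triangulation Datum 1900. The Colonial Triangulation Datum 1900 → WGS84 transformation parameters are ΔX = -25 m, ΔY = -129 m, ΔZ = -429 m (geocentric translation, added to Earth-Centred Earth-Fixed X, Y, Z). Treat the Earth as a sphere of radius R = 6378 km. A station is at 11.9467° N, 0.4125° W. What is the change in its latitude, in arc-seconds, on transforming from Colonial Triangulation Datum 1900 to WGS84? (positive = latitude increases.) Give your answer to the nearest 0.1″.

sin φ = 0.207002, cos φ = 0.978341, sin λ = -0.007199, cos λ = 0.999974.
North component: ΔN = −sin φ cos λ·ΔX − sin φ sin λ·ΔY + cos φ·ΔZ = −(0.207002)(0.999974)(-25) − (0.207002)(-0.007199)(-129) + (0.978341)(-429) = -414.73 m.
1° of latitude spans πR/180 = 111317 m, so Δφ = -414.73 / 111317 × 3600 = -13.412″.

Δφ = -13.4″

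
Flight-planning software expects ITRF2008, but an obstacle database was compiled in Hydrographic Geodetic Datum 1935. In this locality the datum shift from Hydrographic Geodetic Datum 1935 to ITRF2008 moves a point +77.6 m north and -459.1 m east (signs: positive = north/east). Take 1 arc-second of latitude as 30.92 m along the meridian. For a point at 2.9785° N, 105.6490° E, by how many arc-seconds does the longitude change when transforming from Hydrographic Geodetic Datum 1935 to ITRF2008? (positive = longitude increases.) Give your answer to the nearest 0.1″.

At latitude 2.9785°, cos φ = 0.998649.
1″ of longitude at this latitude = 30.92 × cos φ = 30.8782 m, so Δλ = -459.1 / 30.8782 = -14.868″.

Δλ = -14.9″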